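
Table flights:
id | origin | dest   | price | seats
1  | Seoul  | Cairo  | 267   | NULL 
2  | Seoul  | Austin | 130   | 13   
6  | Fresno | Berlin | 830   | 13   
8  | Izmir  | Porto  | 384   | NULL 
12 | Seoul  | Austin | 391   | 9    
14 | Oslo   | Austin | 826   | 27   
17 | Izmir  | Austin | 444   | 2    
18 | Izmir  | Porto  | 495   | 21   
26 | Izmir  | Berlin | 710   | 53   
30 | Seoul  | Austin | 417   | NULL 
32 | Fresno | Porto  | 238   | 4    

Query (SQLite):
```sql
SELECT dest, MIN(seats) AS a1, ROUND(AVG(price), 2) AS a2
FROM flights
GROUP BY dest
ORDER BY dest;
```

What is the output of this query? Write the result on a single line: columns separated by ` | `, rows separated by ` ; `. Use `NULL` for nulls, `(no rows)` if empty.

Austin | 2 | 441.6 ; Berlin | 13 | 770 ; Cairo | NULL | 267 ; Porto | 4 | 372.33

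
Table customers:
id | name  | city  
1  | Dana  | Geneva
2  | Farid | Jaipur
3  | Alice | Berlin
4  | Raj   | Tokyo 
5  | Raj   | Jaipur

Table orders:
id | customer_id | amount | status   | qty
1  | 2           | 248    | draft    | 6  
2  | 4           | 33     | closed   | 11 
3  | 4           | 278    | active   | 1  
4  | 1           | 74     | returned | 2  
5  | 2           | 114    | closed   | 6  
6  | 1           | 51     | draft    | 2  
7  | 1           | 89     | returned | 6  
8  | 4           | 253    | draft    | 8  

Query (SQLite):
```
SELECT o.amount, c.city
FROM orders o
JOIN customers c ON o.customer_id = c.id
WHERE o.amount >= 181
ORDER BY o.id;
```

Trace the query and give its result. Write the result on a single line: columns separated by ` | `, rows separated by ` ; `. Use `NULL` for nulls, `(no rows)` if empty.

Each orders row matches the customers row where customer_id = customers.id.
Then keep rows with o.amount >= 181.

248 | Jaipur ; 278 | Tokyo ; 253 | Tokyo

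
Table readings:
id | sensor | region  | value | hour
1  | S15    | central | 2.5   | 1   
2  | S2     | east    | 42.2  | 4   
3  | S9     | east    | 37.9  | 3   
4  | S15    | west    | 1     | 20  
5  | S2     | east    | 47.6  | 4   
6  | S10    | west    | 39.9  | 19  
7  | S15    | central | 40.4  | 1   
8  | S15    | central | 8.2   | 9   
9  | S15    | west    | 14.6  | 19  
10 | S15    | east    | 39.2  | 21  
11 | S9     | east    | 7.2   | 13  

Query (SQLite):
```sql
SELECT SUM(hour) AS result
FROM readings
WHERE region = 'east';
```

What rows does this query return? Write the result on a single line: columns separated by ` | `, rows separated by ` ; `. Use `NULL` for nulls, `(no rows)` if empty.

Rows where region='east' → hour values: [4, 3, 4, 21, 13].
SUM of non-NULL values = 45.

45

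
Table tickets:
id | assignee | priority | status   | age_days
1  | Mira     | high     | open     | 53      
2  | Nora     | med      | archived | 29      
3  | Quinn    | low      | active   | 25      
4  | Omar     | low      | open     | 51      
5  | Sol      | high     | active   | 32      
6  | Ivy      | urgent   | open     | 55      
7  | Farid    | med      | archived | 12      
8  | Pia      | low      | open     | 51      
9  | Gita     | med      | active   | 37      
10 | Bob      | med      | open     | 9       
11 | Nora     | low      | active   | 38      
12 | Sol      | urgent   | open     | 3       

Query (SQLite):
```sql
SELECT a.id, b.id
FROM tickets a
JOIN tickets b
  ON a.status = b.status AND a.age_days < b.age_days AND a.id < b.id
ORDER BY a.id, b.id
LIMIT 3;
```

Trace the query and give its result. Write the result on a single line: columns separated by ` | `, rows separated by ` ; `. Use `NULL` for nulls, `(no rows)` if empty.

Pairs (a,b) with same status, a.age_days < b.age_days, a.id < b.id.
status groups: active:{3,5,9,11} archived:{2,7} open:{1,4,6,8,10,12}
Ordered by (a.id, b.id); first 3.

1 | 6 ; 3 | 5 ; 3 | 9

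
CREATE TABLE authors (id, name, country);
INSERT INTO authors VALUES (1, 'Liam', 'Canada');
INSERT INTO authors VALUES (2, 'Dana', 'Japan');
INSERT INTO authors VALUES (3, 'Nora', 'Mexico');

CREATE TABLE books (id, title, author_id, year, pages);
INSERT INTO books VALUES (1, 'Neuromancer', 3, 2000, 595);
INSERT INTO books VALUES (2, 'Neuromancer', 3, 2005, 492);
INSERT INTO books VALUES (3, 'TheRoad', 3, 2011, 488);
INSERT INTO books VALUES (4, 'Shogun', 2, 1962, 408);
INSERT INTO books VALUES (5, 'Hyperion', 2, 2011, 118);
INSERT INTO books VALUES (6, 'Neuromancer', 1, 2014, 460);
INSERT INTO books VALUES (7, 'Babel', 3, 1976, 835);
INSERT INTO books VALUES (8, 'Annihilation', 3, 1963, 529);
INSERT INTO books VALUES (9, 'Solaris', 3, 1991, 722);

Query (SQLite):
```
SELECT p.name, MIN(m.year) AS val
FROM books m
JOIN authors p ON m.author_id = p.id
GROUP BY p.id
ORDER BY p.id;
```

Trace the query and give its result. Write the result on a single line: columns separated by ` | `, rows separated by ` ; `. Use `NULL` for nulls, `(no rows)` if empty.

Join each books row to its authors via author_id.
Group joined rows by authors.id; compute MIN(m.year) per group.
  1: ids {6} → MIN(m.year)=2014
  2: ids {4, 5} → MIN(m.year)=1962
  3: ids {1, 2, 3, 7, 8, 9} → MIN(m.year)=1963

Liam | 2014 ; Dana | 1962 ; Nora | 1963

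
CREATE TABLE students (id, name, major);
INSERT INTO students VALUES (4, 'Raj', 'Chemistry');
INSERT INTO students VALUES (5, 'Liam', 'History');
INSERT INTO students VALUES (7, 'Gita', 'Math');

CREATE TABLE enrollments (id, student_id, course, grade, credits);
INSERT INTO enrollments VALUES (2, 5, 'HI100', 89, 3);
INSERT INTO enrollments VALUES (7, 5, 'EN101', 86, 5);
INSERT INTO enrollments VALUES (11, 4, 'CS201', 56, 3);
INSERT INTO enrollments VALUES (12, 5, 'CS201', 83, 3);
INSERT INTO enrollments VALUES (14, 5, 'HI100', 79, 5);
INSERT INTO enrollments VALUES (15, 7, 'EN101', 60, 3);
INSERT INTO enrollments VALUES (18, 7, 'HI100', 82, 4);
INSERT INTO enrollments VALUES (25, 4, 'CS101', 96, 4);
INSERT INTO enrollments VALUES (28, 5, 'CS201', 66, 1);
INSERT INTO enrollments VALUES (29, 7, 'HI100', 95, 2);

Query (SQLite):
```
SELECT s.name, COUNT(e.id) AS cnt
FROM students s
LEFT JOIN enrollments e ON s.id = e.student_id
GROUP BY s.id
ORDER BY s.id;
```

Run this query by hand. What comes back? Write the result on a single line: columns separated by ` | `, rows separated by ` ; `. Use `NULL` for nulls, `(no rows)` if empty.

LEFT JOIN keeps every students row; unmatched ones get NULL for enrollments columns.
Group by students.id and compute COUNT(e.id). COUNT(col) of an all-NULL group is 0.
  4: ids {11, 25} → COUNT(e.id)=2
  5: ids {2, 7, 12, 14, 28} → COUNT(e.id)=5
  7: ids {15, 18, 29} → COUNT(e.id)=3

Raj | 2 ; Liam | 5 ; Gita | 3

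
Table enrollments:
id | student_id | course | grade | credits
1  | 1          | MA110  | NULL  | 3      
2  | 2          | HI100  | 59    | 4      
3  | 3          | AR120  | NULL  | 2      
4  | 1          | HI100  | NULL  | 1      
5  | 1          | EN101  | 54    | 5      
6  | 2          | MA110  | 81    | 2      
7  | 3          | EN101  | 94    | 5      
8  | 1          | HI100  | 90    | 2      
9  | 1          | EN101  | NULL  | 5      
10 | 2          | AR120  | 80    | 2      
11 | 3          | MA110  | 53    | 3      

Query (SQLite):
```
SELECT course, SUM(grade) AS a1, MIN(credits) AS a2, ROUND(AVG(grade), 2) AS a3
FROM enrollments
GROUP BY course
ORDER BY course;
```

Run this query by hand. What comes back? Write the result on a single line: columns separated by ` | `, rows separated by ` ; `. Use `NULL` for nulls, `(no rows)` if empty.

AR120 | 80 | 2 | 80 ; EN101 | 148 | 5 | 74 ; HI100 | 149 | 1 | 74.5 ; MA110 | 134 | 2 | 67

Group enrollments by course.
Per group compute: SUM(grade), MIN(credits), ROUND(AVG(grade), 2).
  AR120: ids {3, 10} → SUM(grade)=80, MIN(credits)=2, ROUND(AVG(grade), 2)=80
  EN101: ids {5, 7, 9} → SUM(grade)=148, MIN(credits)=5, ROUND(AVG(grade), 2)=74
  HI100: ids {2, 4, 8} → SUM(grade)=149, MIN(credits)=1, ROUND(AVG(grade), 2)=74.5
  MA110: ids {1, 6, 11} → SUM(grade)=134, MIN(credits)=2, ROUND(AVG(grade), 2)=67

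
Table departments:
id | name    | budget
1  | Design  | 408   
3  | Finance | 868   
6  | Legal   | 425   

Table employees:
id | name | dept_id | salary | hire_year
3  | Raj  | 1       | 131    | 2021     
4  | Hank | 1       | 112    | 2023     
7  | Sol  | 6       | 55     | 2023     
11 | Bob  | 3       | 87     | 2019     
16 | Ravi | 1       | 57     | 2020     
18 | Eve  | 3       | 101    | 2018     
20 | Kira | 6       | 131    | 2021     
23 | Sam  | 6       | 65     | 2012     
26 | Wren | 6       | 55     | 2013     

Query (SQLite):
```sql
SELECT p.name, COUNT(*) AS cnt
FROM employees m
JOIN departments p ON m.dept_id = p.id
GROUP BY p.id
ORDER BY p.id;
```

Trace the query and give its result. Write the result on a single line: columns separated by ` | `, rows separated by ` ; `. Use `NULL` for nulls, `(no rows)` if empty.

Join each employees row to its departments via dept_id.
Group joined rows by departments.id; compute COUNT(*) per group.
  1: ids {3, 4, 16} → COUNT(*)=3
  3: ids {11, 18} → COUNT(*)=2
  6: ids {7, 20, 23, 26} → COUNT(*)=4

Design | 3 ; Finance | 2 ; Legal | 4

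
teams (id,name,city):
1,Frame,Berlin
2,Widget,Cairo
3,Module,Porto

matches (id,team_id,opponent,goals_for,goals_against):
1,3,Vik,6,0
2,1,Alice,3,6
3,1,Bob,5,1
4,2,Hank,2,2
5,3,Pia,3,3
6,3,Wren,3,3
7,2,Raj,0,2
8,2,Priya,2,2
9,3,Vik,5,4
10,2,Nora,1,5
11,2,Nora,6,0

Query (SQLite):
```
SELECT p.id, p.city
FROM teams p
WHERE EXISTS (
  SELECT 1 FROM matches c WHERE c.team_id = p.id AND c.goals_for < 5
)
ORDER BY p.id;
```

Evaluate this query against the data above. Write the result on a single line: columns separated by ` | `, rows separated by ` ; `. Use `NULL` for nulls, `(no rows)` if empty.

1 | Berlin ; 2 | Cairo ; 3 | Porto

For each teams row, check whether any matches with matching team_id has goals_for < 5.
Keep rows where that is true.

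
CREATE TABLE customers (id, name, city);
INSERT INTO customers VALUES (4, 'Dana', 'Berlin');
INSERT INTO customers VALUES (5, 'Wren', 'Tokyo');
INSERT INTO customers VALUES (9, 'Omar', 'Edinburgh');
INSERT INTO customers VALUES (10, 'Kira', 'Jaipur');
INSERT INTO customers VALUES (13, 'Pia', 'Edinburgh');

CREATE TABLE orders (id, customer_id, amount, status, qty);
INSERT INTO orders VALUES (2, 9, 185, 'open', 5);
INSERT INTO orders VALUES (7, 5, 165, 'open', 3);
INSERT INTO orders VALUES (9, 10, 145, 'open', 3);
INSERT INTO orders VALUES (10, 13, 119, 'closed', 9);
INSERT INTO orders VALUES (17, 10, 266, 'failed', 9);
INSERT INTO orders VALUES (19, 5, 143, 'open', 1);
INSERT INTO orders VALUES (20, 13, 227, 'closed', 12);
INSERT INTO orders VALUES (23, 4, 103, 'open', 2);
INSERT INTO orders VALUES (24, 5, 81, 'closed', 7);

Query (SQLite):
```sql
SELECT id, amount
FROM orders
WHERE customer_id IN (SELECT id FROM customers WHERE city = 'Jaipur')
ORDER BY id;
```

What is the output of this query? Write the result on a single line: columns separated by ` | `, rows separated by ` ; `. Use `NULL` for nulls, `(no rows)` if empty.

Inner query: customers.id where city = 'Jaipur'.
Outer: keep orders rows whose customer_id is in that set.
Inner query → {10}

9 | 145 ; 17 | 266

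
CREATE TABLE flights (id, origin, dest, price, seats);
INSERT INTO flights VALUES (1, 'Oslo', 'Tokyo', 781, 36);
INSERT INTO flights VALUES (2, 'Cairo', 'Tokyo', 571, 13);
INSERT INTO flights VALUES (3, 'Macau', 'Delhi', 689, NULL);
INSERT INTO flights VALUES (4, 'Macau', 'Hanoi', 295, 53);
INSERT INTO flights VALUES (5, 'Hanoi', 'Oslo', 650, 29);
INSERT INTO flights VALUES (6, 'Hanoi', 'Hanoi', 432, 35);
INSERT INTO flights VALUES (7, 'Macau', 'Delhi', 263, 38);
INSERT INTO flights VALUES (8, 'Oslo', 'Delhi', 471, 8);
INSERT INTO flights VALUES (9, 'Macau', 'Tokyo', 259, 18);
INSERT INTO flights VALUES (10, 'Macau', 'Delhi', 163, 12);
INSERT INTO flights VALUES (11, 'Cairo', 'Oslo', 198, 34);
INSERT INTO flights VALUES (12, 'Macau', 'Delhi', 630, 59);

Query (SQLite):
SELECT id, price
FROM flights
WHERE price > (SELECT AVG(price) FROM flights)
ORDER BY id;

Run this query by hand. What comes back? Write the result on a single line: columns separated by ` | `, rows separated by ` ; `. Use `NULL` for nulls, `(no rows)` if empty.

Scalar subquery: AVG(price) over all flights rows = 450.166667 (≈; comparison uses full precision).
Keep rows where price > that value.

1 | 781 ; 2 | 571 ; 3 | 689 ; 5 | 650 ; 8 | 471 ; 12 | 630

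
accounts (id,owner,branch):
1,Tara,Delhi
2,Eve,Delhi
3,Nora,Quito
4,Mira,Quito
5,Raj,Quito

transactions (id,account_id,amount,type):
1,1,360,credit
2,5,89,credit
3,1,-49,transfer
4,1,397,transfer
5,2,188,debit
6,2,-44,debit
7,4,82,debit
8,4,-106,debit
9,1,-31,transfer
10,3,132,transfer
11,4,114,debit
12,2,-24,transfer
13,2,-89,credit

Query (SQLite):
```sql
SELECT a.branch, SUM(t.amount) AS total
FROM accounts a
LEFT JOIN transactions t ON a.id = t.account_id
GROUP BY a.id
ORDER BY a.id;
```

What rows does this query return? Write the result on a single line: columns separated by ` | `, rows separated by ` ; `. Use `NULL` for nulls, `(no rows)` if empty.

Delhi | 677 ; Delhi | 31 ; Quito | 132 ; Quito | 90 ; Quito | 89

LEFT JOIN keeps every accounts row; unmatched ones get NULL for transactions columns.
Group by accounts.id and compute SUM(t.amount). SUM over an all-NULL group is NULL.
  1: ids {1, 3, 4, 9} → SUM(t.amount)=677
  2: ids {5, 6, 12, 13} → SUM(t.amount)=31
  3: ids {10} → SUM(t.amount)=132
  4: ids {7, 8, 11} → SUM(t.amount)=90
  5: ids {2} → SUM(t.amount)=89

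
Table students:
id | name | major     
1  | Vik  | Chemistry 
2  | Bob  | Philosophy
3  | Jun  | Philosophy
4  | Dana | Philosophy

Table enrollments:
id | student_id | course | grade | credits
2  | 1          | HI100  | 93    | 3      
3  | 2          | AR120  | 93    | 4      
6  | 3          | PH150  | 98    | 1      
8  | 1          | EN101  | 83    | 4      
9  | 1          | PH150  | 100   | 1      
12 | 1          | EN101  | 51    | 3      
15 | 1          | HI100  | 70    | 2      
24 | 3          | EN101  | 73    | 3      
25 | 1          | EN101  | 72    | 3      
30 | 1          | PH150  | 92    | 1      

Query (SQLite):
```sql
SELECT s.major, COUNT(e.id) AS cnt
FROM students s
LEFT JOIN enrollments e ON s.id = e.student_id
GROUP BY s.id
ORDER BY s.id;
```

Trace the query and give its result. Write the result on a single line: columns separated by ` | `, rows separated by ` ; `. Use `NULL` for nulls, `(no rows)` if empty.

Chemistry | 7 ; Philosophy | 1 ; Philosophy | 2 ; Philosophy | 0

LEFT JOIN keeps every students row; unmatched ones get NULL for enrollments columns.
Group by students.id and compute COUNT(e.id). COUNT(col) of an all-NULL group is 0.
  1: ids {2, 8, 9, 12, 15, 25, 30} → COUNT(e.id)=7
  2: ids {3} → COUNT(e.id)=1
  3: ids {6, 24} → COUNT(e.id)=2
  4: ids {—} → COUNT(e.id)=0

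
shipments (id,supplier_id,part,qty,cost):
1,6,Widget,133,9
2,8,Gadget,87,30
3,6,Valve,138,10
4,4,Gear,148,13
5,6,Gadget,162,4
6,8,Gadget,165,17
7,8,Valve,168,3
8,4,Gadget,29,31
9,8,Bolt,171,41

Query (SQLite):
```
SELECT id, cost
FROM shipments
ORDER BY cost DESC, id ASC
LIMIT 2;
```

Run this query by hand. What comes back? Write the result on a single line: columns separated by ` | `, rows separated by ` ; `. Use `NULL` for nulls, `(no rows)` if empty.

Sort by cost desc, tiebreak id asc: (41, id=9), (31, id=8), (30, id=2), (17, id=6), (13, id=4) …. Take first 2.

9 | 41 ; 8 | 31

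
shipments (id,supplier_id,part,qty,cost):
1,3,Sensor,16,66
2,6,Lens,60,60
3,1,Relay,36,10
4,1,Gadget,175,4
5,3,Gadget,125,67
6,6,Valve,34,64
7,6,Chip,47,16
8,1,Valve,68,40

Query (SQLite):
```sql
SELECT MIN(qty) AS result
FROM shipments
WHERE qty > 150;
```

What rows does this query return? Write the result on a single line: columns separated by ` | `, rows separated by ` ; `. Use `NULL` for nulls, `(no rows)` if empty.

Rows where qty > 150 → qty values: [175].
MIN of non-NULL values = 175.

175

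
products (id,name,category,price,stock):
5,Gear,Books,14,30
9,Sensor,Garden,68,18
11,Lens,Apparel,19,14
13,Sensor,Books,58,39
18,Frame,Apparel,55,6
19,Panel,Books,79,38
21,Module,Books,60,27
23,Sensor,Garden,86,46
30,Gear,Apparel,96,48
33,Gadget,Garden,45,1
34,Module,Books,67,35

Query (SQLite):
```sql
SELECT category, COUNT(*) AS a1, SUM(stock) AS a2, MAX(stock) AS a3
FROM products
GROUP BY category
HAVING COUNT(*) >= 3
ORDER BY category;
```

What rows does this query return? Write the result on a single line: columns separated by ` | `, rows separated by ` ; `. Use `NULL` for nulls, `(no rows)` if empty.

Apparel | 3 | 68 | 48 ; Books | 5 | 169 | 39 ; Garden | 3 | 65 | 46

Group products by category.
Per group compute: COUNT(*), SUM(stock), MAX(stock).
HAVING: drop groups with fewer than 3 rows.
  Apparel: ids {11, 18, 30} → COUNT(*)=3, SUM(stock)=68, MAX(stock)=48
  Books: ids {5, 13, 19, 21, 34} → COUNT(*)=5, SUM(stock)=169, MAX(stock)=39
  Garden: ids {9, 23, 33} → COUNT(*)=3, SUM(stock)=65, MAX(stock)=46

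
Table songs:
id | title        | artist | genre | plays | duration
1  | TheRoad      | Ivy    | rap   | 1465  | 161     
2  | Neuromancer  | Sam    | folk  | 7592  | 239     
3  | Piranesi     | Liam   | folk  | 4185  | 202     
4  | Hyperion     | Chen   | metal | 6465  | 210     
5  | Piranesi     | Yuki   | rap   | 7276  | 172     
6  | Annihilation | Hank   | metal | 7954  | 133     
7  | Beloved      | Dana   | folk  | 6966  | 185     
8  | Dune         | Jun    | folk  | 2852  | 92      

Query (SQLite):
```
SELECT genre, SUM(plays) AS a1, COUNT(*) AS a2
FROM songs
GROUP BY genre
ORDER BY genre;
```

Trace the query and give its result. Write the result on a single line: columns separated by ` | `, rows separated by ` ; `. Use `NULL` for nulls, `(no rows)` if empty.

folk | 21595 | 4 ; metal | 14419 | 2 ; rap | 8741 | 2

Group songs by genre.
Per group compute: SUM(plays), COUNT(*).
  folk: ids {2, 3, 7, 8} → SUM(plays)=21595, COUNT(*)=4
  metal: ids {4, 6} → SUM(plays)=14419, COUNT(*)=2
  rap: ids {1, 5} → SUM(plays)=8741, COUNT(*)=2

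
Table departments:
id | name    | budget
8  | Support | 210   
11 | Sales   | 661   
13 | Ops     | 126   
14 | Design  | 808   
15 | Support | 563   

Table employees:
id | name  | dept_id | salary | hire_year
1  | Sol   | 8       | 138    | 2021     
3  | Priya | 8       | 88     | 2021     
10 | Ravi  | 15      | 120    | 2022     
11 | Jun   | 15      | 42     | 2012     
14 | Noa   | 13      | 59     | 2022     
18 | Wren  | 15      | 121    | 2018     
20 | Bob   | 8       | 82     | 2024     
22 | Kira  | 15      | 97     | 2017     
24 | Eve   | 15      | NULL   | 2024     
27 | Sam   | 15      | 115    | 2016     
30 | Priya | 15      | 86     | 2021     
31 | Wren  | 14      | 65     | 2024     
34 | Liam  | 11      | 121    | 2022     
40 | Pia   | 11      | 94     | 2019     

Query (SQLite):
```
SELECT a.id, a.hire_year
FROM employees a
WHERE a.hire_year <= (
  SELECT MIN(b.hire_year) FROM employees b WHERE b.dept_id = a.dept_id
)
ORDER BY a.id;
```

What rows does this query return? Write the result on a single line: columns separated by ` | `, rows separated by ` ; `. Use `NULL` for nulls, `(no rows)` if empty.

1 | 2021 ; 3 | 2021 ; 11 | 2012 ; 14 | 2022 ; 31 | 2024 ; 40 | 2019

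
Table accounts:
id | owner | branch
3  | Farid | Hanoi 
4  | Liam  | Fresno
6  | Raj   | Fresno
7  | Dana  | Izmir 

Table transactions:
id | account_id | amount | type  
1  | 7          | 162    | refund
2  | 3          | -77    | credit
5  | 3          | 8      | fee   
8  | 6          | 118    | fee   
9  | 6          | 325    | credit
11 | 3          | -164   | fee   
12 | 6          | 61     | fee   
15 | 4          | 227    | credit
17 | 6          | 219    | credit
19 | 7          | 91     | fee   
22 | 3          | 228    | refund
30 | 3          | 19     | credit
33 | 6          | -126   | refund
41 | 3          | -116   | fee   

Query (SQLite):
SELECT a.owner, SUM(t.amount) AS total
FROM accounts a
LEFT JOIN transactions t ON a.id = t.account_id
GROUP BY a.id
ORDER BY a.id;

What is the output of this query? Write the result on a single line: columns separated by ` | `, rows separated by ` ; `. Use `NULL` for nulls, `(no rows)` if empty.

Farid | -102 ; Liam | 227 ; Raj | 597 ; Dana | 253

LEFT JOIN keeps every accounts row; unmatched ones get NULL for transactions columns.
Group by accounts.id and compute SUM(t.amount). SUM over an all-NULL group is NULL.
  3: ids {2, 5, 11, 22, 30, 41} → SUM(t.amount)=-102
  4: ids {15} → SUM(t.amount)=227
  6: ids {8, 9, 12, 17, 33} → SUM(t.amount)=597
  7: ids {1, 19} → SUM(t.amount)=253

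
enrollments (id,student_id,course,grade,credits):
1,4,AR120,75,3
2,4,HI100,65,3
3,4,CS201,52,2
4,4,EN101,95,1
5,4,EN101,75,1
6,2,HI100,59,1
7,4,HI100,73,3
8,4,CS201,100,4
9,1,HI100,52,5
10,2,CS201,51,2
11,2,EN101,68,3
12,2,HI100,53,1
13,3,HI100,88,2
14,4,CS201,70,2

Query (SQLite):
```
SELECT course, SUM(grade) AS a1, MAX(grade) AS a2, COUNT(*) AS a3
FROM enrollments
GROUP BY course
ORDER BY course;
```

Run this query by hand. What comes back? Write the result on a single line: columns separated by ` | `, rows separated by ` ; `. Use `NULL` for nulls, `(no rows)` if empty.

AR120 | 75 | 75 | 1 ; CS201 | 273 | 100 | 4 ; EN101 | 238 | 95 | 3 ; HI100 | 390 | 88 | 6

Group enrollments by course.
Per group compute: SUM(grade), MAX(grade), COUNT(*).
  AR120: ids {1} → SUM(grade)=75, MAX(grade)=75, COUNT(*)=1
  CS201: ids {3, 8, 10, 14} → SUM(grade)=273, MAX(grade)=100, COUNT(*)=4
  EN101: ids {4, 5, 11} → SUM(grade)=238, MAX(grade)=95, COUNT(*)=3
  HI100: ids {2, 6, 7, 9, 12, 13} → SUM(grade)=390, MAX(grade)=88, COUNT(*)=6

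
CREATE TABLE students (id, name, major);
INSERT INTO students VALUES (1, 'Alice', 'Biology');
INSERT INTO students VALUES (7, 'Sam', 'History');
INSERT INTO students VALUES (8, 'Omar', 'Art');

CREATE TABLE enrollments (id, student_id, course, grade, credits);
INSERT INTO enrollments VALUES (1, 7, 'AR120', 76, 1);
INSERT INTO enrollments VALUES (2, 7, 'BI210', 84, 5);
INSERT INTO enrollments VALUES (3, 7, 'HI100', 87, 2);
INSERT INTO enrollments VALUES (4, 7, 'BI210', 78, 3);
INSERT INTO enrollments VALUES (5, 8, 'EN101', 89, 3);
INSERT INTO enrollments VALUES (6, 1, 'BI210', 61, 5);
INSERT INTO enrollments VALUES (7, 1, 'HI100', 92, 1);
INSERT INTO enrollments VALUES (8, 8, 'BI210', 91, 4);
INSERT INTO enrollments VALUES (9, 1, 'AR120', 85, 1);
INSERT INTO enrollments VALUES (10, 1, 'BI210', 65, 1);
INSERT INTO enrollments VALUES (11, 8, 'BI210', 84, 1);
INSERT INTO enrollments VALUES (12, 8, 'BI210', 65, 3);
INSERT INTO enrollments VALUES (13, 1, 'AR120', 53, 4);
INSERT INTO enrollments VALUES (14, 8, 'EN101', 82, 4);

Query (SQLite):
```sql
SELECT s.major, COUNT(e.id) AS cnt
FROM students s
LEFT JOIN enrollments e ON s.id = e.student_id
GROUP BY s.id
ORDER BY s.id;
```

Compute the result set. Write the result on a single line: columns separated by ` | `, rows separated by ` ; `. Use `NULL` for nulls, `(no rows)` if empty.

Biology | 5 ; History | 4 ; Art | 5

LEFT JOIN keeps every students row; unmatched ones get NULL for enrollments columns.
Group by students.id and compute COUNT(e.id). COUNT(col) of an all-NULL group is 0.
  1: ids {6, 7, 9, 10, 13} → COUNT(e.id)=5
  7: ids {1, 2, 3, 4} → COUNT(e.id)=4
  8: ids {5, 8, 11, 12, 14} → COUNT(e.id)=5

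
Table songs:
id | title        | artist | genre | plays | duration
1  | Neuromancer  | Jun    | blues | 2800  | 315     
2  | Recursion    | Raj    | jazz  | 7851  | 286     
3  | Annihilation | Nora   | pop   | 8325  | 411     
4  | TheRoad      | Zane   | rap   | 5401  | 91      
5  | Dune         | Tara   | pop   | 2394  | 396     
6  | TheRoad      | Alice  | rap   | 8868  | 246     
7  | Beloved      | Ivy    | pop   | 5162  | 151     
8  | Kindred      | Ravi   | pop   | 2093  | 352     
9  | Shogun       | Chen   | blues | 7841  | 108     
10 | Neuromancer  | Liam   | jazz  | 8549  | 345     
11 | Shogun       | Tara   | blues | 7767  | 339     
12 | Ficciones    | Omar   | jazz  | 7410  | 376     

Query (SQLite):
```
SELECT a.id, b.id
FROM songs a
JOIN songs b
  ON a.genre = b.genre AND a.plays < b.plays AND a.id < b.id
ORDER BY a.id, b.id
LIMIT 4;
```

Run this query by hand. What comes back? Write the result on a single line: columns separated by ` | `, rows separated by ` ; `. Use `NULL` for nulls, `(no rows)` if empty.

1 | 9 ; 1 | 11 ; 2 | 10 ; 4 | 6

Pairs (a,b) with same genre, a.plays < b.plays, a.id < b.id.
genre groups: blues:{1,9,11} jazz:{2,10,12} pop:{3,5,7,8} rap:{4,6}
Ordered by (a.id, b.id); first 4.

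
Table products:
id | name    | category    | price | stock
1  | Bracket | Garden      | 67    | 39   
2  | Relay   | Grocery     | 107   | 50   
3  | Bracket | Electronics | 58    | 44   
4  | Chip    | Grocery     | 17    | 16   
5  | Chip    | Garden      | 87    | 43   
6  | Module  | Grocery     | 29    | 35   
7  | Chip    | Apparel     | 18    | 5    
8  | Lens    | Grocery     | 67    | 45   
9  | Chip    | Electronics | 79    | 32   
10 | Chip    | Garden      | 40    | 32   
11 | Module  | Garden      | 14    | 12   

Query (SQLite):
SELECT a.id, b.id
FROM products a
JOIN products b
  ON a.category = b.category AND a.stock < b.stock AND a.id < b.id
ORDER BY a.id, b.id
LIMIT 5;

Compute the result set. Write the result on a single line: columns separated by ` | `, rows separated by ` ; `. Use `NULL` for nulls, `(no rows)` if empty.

Pairs (a,b) with same category, a.stock < b.stock, a.id < b.id.
category groups: Apparel:{7} Electronics:{3,9} Garden:{1,5,10,11} Grocery:{2,4,6,8}
Ordered by (a.id, b.id); first 5.

1 | 5 ; 4 | 6 ; 4 | 8 ; 6 | 8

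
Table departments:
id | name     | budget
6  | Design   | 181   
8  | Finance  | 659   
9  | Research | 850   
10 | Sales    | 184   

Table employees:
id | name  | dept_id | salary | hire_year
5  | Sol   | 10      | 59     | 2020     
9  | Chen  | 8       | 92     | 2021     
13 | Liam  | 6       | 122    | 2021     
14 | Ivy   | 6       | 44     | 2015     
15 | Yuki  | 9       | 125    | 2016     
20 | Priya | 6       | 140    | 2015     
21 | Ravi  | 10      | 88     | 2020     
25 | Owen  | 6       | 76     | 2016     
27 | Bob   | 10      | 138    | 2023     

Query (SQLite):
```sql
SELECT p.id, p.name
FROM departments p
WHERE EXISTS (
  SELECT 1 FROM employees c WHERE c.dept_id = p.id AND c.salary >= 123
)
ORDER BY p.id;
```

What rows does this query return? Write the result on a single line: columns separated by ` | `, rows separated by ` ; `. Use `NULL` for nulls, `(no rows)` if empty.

6 | Design ; 9 | Research ; 10 | Sales

For each departments row, check whether any employees with matching dept_id has salary >= 123.
Keep rows where that is true.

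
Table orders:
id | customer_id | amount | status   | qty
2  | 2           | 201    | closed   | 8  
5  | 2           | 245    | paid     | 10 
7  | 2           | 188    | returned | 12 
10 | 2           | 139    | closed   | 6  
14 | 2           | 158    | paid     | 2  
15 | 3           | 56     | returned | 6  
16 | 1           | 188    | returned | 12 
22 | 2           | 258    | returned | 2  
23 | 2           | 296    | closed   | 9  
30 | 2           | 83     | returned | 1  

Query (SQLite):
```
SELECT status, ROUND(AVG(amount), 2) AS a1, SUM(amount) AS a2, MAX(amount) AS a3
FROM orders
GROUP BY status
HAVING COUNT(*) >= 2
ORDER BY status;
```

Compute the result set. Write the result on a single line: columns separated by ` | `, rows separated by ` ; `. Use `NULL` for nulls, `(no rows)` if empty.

closed | 212 | 636 | 296 ; paid | 201.5 | 403 | 245 ; returned | 154.6 | 773 | 258

Group orders by status.
Per group compute: ROUND(AVG(amount), 2), SUM(amount), MAX(amount).
HAVING: drop groups with fewer than 2 rows.
  closed: ids {2, 10, 23} → ROUND(AVG(amount), 2)=212, SUM(amount)=636, MAX(amount)=296
  paid: ids {5, 14} → ROUND(AVG(amount), 2)=201.5, SUM(amount)=403, MAX(amount)=245
  returned: ids {7, 15, 16, 22, 30} → ROUND(AVG(amount), 2)=154.6, SUM(amount)=773, MAX(amount)=258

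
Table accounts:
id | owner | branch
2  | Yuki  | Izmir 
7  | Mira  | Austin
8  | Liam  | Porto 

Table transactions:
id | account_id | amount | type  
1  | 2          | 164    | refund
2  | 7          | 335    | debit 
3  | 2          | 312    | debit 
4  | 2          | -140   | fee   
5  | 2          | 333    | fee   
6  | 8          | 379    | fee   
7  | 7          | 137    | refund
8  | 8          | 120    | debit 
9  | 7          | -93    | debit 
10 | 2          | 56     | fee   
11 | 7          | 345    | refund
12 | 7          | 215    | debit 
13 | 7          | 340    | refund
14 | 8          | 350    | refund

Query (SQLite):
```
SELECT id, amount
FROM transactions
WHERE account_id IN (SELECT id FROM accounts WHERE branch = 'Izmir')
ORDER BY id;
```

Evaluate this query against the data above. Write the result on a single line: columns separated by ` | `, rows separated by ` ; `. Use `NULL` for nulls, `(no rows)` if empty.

Inner query: accounts.id where branch = 'Izmir'.
Outer: keep transactions rows whose account_id is in that set.
Inner query → {2}

1 | 164 ; 3 | 312 ; 4 | -140 ; 5 | 333 ; 10 | 56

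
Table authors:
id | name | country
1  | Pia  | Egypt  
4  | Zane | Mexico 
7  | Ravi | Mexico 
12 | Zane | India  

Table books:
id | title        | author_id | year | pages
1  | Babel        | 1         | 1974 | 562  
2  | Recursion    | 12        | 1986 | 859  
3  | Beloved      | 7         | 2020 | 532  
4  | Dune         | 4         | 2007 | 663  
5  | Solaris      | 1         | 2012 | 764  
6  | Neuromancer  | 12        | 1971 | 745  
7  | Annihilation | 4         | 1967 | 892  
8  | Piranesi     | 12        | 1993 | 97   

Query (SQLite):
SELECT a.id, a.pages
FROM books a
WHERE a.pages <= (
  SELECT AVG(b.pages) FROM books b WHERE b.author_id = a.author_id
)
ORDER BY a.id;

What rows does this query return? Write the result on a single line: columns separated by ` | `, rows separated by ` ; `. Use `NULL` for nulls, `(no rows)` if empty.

For each books row a, compute AVG(pages) over rows sharing a.author_id.
Keep row a if a.pages <= that per-group AVG.
  author_id=1: AVG(pages) = 663.0
  author_id=4: AVG(pages) = 777.5
  author_id=7: AVG(pages) = 532.0
  author_id=12: AVG(pages) = 567.0

1 | 562 ; 3 | 532 ; 4 | 663 ; 8 | 97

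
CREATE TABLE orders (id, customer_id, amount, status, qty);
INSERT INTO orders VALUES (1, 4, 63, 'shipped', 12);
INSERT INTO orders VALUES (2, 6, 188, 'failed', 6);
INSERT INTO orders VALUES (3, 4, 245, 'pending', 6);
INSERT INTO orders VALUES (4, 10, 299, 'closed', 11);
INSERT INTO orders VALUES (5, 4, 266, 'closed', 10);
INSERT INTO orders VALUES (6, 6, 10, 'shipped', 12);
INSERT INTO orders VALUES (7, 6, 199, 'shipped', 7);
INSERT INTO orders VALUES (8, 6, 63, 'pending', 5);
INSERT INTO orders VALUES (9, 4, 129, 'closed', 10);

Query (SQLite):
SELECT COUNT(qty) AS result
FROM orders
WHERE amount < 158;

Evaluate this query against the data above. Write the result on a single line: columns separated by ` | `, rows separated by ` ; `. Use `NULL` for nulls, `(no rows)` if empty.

Rows where amount < 158 → qty values: [12, 12, 5, 10].
COUNT(qty) counts non-NULL values → 4.

4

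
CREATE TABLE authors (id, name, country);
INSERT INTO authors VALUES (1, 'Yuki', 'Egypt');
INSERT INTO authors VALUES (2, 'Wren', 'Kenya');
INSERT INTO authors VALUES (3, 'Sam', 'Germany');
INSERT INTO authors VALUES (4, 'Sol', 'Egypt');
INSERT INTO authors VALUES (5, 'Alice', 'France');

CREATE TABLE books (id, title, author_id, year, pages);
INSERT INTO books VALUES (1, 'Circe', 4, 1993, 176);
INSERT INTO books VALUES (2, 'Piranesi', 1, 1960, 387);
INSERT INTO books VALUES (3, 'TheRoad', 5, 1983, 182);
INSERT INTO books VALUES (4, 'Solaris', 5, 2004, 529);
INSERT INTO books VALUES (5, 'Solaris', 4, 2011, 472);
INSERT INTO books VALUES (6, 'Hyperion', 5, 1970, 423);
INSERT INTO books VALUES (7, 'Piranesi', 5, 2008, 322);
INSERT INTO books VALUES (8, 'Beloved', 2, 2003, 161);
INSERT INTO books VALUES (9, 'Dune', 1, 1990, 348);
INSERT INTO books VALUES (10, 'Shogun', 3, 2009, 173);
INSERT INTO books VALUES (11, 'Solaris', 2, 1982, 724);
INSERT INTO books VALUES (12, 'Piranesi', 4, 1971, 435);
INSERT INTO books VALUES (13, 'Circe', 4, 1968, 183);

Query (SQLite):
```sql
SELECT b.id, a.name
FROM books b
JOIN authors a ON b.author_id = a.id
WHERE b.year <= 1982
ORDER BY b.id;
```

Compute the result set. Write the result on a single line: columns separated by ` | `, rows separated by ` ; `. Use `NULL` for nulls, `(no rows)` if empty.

2 | Yuki ; 6 | Alice ; 11 | Wren ; 12 | Sol ; 13 | Sol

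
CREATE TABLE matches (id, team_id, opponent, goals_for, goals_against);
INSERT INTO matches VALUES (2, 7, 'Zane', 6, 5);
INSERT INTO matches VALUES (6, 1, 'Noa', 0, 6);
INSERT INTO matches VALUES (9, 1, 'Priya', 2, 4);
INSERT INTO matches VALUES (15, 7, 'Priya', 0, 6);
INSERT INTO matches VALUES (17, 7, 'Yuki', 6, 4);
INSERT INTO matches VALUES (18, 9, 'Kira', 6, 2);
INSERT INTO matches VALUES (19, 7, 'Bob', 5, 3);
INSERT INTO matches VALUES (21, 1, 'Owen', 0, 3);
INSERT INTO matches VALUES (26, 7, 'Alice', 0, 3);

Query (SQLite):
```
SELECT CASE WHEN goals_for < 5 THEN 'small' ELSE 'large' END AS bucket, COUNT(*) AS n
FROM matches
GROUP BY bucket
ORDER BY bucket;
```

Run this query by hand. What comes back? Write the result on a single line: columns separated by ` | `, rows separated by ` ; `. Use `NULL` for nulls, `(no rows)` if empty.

large | 4 ; small | 5

Bucket rows by goals_for < 5 → 'small' else 'large'; count each bucket.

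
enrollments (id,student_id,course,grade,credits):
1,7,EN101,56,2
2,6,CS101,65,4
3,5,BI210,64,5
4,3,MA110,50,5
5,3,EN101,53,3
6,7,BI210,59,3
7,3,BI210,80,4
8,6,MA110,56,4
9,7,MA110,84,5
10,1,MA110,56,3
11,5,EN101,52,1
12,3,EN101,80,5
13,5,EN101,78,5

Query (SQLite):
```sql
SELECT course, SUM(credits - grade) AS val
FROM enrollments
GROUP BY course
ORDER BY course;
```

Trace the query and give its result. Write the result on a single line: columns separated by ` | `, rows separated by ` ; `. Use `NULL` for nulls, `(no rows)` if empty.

BI210 | -191 ; CS101 | -61 ; EN101 | -303 ; MA110 | -229

For each row compute credits - grade.
Group by course; take SUM of the expression per group.
  BI210: ids {3, 6, 7} → SUM(credits - grade)=-191
  CS101: ids {2} → SUM(credits - grade)=-61
  EN101: ids {1, 5, 11, 12, 13} → SUM(credits - grade)=-303
  MA110: ids {4, 8, 9, 10} → SUM(credits - grade)=-229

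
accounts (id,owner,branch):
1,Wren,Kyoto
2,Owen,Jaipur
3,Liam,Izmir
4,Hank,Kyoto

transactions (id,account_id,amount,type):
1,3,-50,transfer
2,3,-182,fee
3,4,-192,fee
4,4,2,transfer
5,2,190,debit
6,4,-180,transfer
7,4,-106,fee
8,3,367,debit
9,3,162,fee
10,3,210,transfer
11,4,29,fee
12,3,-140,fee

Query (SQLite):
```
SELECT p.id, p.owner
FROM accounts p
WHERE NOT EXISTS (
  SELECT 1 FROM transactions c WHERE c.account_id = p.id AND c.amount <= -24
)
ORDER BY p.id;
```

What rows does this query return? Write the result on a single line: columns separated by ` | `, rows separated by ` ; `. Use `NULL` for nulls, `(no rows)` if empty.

For each accounts row, check whether any transactions with matching account_id has amount <= -24.
Keep rows where that is false.

1 | Wren ; 2 | Owen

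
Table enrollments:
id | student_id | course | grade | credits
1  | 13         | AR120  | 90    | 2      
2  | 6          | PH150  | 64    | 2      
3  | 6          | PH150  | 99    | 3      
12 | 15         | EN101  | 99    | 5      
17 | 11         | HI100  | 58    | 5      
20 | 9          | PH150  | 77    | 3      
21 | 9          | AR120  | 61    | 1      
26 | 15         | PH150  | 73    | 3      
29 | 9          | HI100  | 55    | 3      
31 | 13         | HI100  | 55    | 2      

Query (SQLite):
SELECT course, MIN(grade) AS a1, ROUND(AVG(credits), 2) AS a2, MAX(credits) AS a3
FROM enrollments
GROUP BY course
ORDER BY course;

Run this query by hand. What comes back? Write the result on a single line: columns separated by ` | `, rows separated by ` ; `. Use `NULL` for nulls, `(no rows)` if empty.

AR120 | 61 | 1.5 | 2 ; EN101 | 99 | 5 | 5 ; HI100 | 55 | 3.33 | 5 ; PH150 | 64 | 2.75 | 3

Group enrollments by course.
Per group compute: MIN(grade), ROUND(AVG(credits), 2), MAX(credits).
  AR120: ids {1, 21} → MIN(grade)=61, ROUND(AVG(credits), 2)=1.5, MAX(credits)=2
  EN101: ids {12} → MIN(grade)=99, ROUND(AVG(credits), 2)=5, MAX(credits)=5
  HI100: ids {17, 29, 31} → MIN(grade)=55, ROUND(AVG(credits), 2)=3.33, MAX(credits)=5
  PH150: ids {2, 3, 20, 26} → MIN(grade)=64, ROUND(AVG(credits), 2)=2.75, MAX(credits)=3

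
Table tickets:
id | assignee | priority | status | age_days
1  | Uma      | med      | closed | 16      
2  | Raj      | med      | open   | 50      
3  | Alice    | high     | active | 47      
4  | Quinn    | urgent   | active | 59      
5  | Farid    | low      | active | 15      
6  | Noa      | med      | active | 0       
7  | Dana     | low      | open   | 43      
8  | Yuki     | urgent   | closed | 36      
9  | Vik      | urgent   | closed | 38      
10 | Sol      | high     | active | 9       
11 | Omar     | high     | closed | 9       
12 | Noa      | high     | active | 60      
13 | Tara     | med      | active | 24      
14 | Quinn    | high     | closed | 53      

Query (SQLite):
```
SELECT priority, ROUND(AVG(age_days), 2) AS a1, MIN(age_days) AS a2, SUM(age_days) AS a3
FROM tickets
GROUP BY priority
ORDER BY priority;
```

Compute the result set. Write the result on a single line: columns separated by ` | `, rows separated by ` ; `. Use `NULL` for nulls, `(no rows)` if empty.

Group tickets by priority.
Per group compute: ROUND(AVG(age_days), 2), MIN(age_days), SUM(age_days).
  high: ids {3, 10, 11, 12, 14} → ROUND(AVG(age_days), 2)=35.6, MIN(age_days)=9, SUM(age_days)=178
  low: ids {5, 7} → ROUND(AVG(age_days), 2)=29, MIN(age_days)=15, SUM(age_days)=58
  med: ids {1, 2, 6, 13} → ROUND(AVG(age_days), 2)=22.5, MIN(age_days)=0, SUM(age_days)=90
  urgent: ids {4, 8, 9} → ROUND(AVG(age_days), 2)=44.33, MIN(age_days)=36, SUM(age_days)=133

high | 35.6 | 9 | 178 ; low | 29 | 15 | 58 ; med | 22.5 | 0 | 90 ; urgent | 44.33 | 36 | 133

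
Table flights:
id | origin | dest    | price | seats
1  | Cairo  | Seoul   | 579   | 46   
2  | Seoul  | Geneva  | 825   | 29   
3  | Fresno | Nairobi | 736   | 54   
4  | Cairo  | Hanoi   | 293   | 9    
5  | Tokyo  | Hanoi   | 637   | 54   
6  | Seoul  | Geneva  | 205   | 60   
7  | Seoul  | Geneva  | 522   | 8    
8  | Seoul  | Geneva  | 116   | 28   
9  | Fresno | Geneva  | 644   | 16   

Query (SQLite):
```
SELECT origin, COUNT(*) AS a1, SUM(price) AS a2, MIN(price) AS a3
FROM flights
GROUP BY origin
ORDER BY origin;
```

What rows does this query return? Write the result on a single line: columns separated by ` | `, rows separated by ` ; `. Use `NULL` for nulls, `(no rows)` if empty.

Group flights by origin.
Per group compute: COUNT(*), SUM(price), MIN(price).
  Cairo: ids {1, 4} → COUNT(*)=2, SUM(price)=872, MIN(price)=293
  Fresno: ids {3, 9} → COUNT(*)=2, SUM(price)=1380, MIN(price)=644
  Seoul: ids {2, 6, 7, 8} → COUNT(*)=4, SUM(price)=1668, MIN(price)=116
  Tokyo: ids {5} → COUNT(*)=1, SUM(price)=637, MIN(price)=637

Cairo | 2 | 872 | 293 ; Fresno | 2 | 1380 | 644 ; Seoul | 4 | 1668 | 116 ; Tokyo | 1 | 637 | 637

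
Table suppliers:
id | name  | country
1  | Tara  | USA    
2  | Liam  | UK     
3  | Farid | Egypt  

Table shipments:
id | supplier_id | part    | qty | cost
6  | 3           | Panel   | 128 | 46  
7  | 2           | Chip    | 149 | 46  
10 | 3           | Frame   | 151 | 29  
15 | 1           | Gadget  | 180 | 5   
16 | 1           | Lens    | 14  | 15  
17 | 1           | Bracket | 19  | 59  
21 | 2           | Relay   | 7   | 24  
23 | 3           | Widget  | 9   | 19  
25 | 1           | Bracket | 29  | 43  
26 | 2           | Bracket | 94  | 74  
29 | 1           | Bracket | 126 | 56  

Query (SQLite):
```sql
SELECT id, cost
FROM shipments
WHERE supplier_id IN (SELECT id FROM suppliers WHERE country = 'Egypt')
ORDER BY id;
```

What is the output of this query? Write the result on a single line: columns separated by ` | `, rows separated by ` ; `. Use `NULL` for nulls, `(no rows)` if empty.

6 | 46 ; 10 | 29 ; 23 | 19

Inner query: suppliers.id where country = 'Egypt'.
Outer: keep shipments rows whose supplier_id is in that set.
Inner query → {3}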